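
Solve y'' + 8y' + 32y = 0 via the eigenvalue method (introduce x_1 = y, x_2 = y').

Let x_1 = y, x_2 = y'. Then x_1' = x_2 and x_2' = -32x_1 - 8x_2.
A = [[0,1],[-32,-8]]; det(A-λI) = λ^2 + 8λ + 32.
Eigenvalues λ = -4 ± 4i.

y(t) = C_1e^(-4t)cos(4t) + C_2e^(-4t)sin(4t)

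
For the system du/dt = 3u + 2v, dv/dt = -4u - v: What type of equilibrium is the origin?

unstable spiral

A = [[3,2],[-4,-1]]; det(A-λI) = λ^2 - 2λ + 5.
λ = 1 ± 2i: positive real part.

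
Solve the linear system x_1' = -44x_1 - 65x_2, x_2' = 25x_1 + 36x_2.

x_1(t) = 3K_1e^(-4t)sin(5t) - 2K_1e^(-4t)cos(5t) - 2K_2e^(-4t)sin(5t) - 3K_2e^(-4t)cos(5t), x_2(t) = -2K_1e^(-4t)sin(5t) + K_1e^(-4t)cos(5t) + K_2e^(-4t)sin(5t) + 2K_2e^(-4t)cos(5t)

Coefficient matrix A = [[-44, -65], [25, 36]].
Characteristic polynomial det(A - λI) = λ^2 + 8λ + 41 = 0.
Eigenvalues λ = -4 ± 5i (complex conjugate pair).
For λ=-4+5i: an eigenvector is (-2,1) - i(3,-2) = (-2 - 3i, 1 + 2i).
A real fundamental pair from Re and Im of e^((-4+5i)t)v: X_1 = e^(-4t)(cos(5t)·(-2,1) + sin(5t)·(3,-2)), X_2 = e^(-4t)(sin(5t)·(-2,1) - cos(5t)·(3,-2)).
General solution: K_1X_1 + K_2X_2.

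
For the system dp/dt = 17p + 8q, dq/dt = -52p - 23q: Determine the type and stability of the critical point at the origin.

stable spiral

A = [[17,8],[-52,-23]]; det(A-λI) = λ^2 + 6λ + 25.
λ = -3 ± 4i: negative real part.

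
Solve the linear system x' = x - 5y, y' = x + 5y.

x(t) = -2K_1e^(3t)sin(t) + K_1e^(3t)cos(t) + K_2e^(3t)sin(t) + 2K_2e^(3t)cos(t), y(t) = K_1e^(3t)sin(t) - K_2e^(3t)cos(t)

Coefficient matrix A = [[1, -5], [1, 5]].
Characteristic polynomial det(A - λI) = λ^2 - 6λ + 10 = 0.
Eigenvalues λ = 3 ± i (complex conjugate pair).
For λ=3+i: an eigenvector is (1,0) - i(-2,1) = (1 + 2i, 0 - i).
A real fundamental pair from Re and Im of e^((3+i)t)v: X_1 = e^(3t)(cos(t)·(1,0) + sin(t)·(-2,1)), X_2 = e^(3t)(sin(t)·(1,0) - cos(t)·(-2,1)).
General solution: K_1X_1 + K_2X_2.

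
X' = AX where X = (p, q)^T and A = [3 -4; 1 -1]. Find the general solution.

Coefficient matrix A = [[3, -4], [1, -1]].
Characteristic polynomial det(A - λI) = λ^2 - 2λ + 1 = 0.
Single eigenvalue λ = 1 with algebraic multiplicity 2.
Eigenvector v = (-2,-1); generalized eigenvector w with (A-λI)w=v is (-3,-1).
General solution: e^(t)[K_1·v + K_2·(t·v + w)].

p(t) = -2K_1e^(t) - 2K_2te^(t) - 3K_2e^(t), q(t) = -K_1e^(t) - K_2te^(t) - K_2e^(t)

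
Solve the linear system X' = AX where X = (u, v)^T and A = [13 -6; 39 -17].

Coefficient matrix A = [[13, -6], [39, -17]].
Characteristic polynomial det(A - λI) = λ^2 + 4λ + 13 = 0.
Eigenvalues λ = -2 ± 3i (complex conjugate pair).
For λ=-2+3i: an eigenvector is (1,2) - i(1,3) = (1 - i, 2 - 3i).
A real fundamental pair from Re and Im of e^((-2+3i)t)v: X_1 = e^(-2t)(cos(3t)·(1,2) + sin(3t)·(1,3)), X_2 = e^(-2t)(sin(3t)·(1,2) - cos(3t)·(1,3)).
General solution: c_1X_1 + c_2X_2.

u(t) = c_1e^(-2t)sin(3t) + c_1e^(-2t)cos(3t) + c_2e^(-2t)sin(3t) - c_2e^(-2t)cos(3t), v(t) = 3c_1e^(-2t)sin(3t) + 2c_1e^(-2t)cos(3t) + 2c_2e^(-2t)sin(3t) - 3c_2e^(-2t)cos(3t)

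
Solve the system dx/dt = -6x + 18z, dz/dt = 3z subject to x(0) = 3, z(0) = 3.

x(t) = 6e^(3t) - 3e^(-6t), z(t) = 3e^(3t)

Coefficient matrix A = [[-6, 18], [0, 3]].
Characteristic polynomial det(A - λI) = λ^2 + 3λ - 18 = 0.
Eigenvalues λ = 3, -6.
For λ=3: (A-λI) row 1 is [-9, 18], so an eigenvector is (-2, -1).
For λ=-6: (A-λI) row 1 is [0, 18], so an eigenvector is (-1, 0).
General solution: K_1e^(3t)(-2,-1) + K_2e^(-6t)(-1,0).
Applying x(0)=3, z(0)=3 gives K_1=-3, K_2=3.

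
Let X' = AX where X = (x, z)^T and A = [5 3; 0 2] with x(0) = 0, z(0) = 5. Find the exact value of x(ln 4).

5040

A = [[5,3],[0,2]]; eigenvalues λ = 2, 5.
Eigenvectors: (1,-1) for λ=2, (-1,0) for λ=5.
From the initial condition, c_1 = -5, c_2 = -5.
x(ln 4) = (-5)(4^2)(1) + (-5)(4^5)(-1) = 5040.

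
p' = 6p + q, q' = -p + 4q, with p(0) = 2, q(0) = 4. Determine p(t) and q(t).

p(t) = 6te^(5t) + 2e^(5t), q(t) = -6te^(5t) + 4e^(5t)

Coefficient matrix A = [[6, 1], [-1, 4]].
Characteristic polynomial det(A - λI) = λ^2 - 10λ + 25 = 0.
Single eigenvalue λ = 5 with algebraic multiplicity 2.
Eigenvector v = (-1,1); generalized eigenvector w with (A-λI)w=v is (2,-3).
General solution: e^(5t)[c_1·v + c_2·(t·v + w)].
Applying p(0)=2, q(0)=4 gives c_1=-14, c_2=-6.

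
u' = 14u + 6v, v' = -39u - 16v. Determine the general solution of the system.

u(t) = K_1e^(-t)sin(3t) + K_1e^(-t)cos(3t) + K_2e^(-t)sin(3t) - K_2e^(-t)cos(3t), v(t) = -3K_1e^(-t)sin(3t) - 2K_1e^(-t)cos(3t) - 2K_2e^(-t)sin(3t) + 3K_2e^(-t)cos(3t)

Coefficient matrix A = [[14, 6], [-39, -16]].
Characteristic polynomial det(A - λI) = λ^2 + 2λ + 10 = 0.
Eigenvalues λ = -1 ± 3i (complex conjugate pair).
For λ=-1+3i: an eigenvector is (1,-2) - i(1,-3) = (1 - i, -2 + 3i).
A real fundamental pair from Re and Im of e^((-1+3i)t)v: X_1 = e^(-t)(cos(3t)·(1,-2) + sin(3t)·(1,-3)), X_2 = e^(-t)(sin(3t)·(1,-2) - cos(3t)·(1,-3)).
General solution: K_1X_1 + K_2X_2.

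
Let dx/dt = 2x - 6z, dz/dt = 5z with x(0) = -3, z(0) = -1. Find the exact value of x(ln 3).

441

A = [[2,-6],[0,5]]; eigenvalues λ = 5, 2.
Eigenvectors: (-2,1) for λ=5, (1,0) for λ=2.
From the initial condition, c_1 = -1, c_2 = -5.
x(ln 3) = (-1)(3^5)(-2) + (-5)(3^2)(1) = 441.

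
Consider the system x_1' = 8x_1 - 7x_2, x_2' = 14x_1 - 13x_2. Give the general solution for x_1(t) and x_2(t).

Coefficient matrix A = [[8, -7], [14, -13]].
Characteristic polynomial det(A - λI) = λ^2 + 5λ - 6 = 0.
Eigenvalues λ = -6, 1.
For λ=-6: (A-λI) row 1 is [14, -7], so an eigenvector is (1, 2).
For λ=1: (A-λI) row 1 is [7, -7], so an eigenvector is (1, 1).
General solution: C_1e^(-6t)(1,2) + C_2e^(t)(1,1).

x_1(t) = C_1e^(-6t) + C_2e^(t), x_2(t) = 2C_1e^(-6t) + C_2e^(t)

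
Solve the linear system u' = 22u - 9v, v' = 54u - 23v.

Coefficient matrix A = [[22, -9], [54, -23]].
Characteristic polynomial det(A - λI) = λ^2 + λ - 20 = 0.
Eigenvalues λ = -5, 4.
For λ=-5: (A-λI) row 1 is [27, -9], so an eigenvector is (-1, -3).
For λ=4: (A-λI) row 1 is [18, -9], so an eigenvector is (1, 2).
General solution: C_1e^(-5t)(-1,-3) + C_2e^(4t)(1,2).

u(t) = -C_1e^(-5t) + C_2e^(4t), v(t) = -3C_1e^(-5t) + 2C_2e^(4t)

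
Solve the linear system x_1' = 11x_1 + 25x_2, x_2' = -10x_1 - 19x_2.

x_1(t) = c_1e^(-4t)sin(5t) + 2c_1e^(-4t)cos(5t) + 2c_2e^(-4t)sin(5t) - c_2e^(-4t)cos(5t), x_2(t) = -c_1e^(-4t)sin(5t) - c_1e^(-4t)cos(5t) - c_2e^(-4t)sin(5t) + c_2e^(-4t)cos(5t)

Coefficient matrix A = [[11, 25], [-10, -19]].
Characteristic polynomial det(A - λI) = λ^2 + 8λ + 41 = 0.
Eigenvalues λ = -4 ± 5i (complex conjugate pair).
For λ=-4+5i: an eigenvector is (2,-1) - i(1,-1) = (2 - i, -1 + i).
A real fundamental pair from Re and Im of e^((-4+5i)t)v: X_1 = e^(-4t)(cos(5t)·(2,-1) + sin(5t)·(1,-1)), X_2 = e^(-4t)(sin(5t)·(2,-1) - cos(5t)·(1,-1)).
General solution: c_1X_1 + c_2X_2.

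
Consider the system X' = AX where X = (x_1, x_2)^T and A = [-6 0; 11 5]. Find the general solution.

Coefficient matrix A = [[-6, 0], [11, 5]].
Characteristic polynomial det(A - λI) = λ^2 + λ - 30 = 0.
Eigenvalues λ = -6, 5.
For λ=-6: (A-λI) row 2 is [11, 11], so an eigenvector is (-1, 1).
For λ=5: (A-λI) row 1 is [-11, 0], so an eigenvector is (0, 1).
General solution: K_1e^(-6t)(-1,1) + K_2e^(5t)(0,1).

x_1(t) = -K_1e^(-6t), x_2(t) = K_1e^(-6t) + K_2e^(5t)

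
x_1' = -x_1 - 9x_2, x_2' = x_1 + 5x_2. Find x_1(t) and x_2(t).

Coefficient matrix A = [[-1, -9], [1, 5]].
Characteristic polynomial det(A - λI) = λ^2 - 4λ + 4 = 0.
Single eigenvalue λ = 2 with algebraic multiplicity 2.
Eigenvector v = (3,-1); generalized eigenvector w with (A-λI)w=v is (2,-1).
General solution: e^(2t)[C_1·v + C_2·(t·v + w)].

x_1(t) = 3C_1e^(2t) + 3C_2te^(2t) + 2C_2e^(2t), x_2(t) = -C_1e^(2t) - C_2te^(2t) - C_2e^(2t)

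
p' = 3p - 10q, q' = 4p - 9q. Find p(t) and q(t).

Coefficient matrix A = [[3, -10], [4, -9]].
Characteristic polynomial det(A - λI) = λ^2 + 6λ + 13 = 0.
Eigenvalues λ = -3 ± 2i (complex conjugate pair).
For λ=-3+2i: an eigenvector is (-2,-1) - i(-1,-1) = (-2 + i, -1 + i).
A real fundamental pair from Re and Im of e^((-3+2i)t)v: X_1 = e^(-3t)(cos(2t)·(-2,-1) + sin(2t)·(-1,-1)), X_2 = e^(-3t)(sin(2t)·(-2,-1) - cos(2t)·(-1,-1)).
General solution: K_1X_1 + K_2X_2.

p(t) = -K_1e^(-3t)sin(2t) - 2K_1e^(-3t)cos(2t) - 2K_2e^(-3t)sin(2t) + K_2e^(-3t)cos(2t), q(t) = -K_1e^(-3t)sin(2t) - K_1e^(-3t)cos(2t) - K_2e^(-3t)sin(2t) + K_2e^(-3t)cos(2t)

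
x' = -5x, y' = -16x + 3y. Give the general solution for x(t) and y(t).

x(t) = C_1e^(-5t), y(t) = 2C_1e^(-5t) + C_2e^(3t)

Coefficient matrix A = [[-5, 0], [-16, 3]].
Characteristic polynomial det(A - λI) = λ^2 + 2λ - 15 = 0.
Eigenvalues λ = -5, 3.
For λ=-5: (A-λI) row 2 is [-16, 8], so an eigenvector is (1, 2).
For λ=3: (A-λI) row 1 is [-8, 0], so an eigenvector is (0, 1).
General solution: C_1e^(-5t)(1,2) + C_2e^(3t)(0,1).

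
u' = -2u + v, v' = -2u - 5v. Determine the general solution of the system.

Coefficient matrix A = [[-2, 1], [-2, -5]].
Characteristic polynomial det(A - λI) = λ^2 + 7λ + 12 = 0.
Eigenvalues λ = -4, -3.
For λ=-4: (A-λI) row 1 is [2, 1], so an eigenvector is (1, -2).
For λ=-3: (A-λI) row 1 is [1, 1], so an eigenvector is (1, -1).
General solution: C_1e^(-4t)(1,-2) + C_2e^(-3t)(1,-1).

u(t) = C_1e^(-4t) + C_2e^(-3t), v(t) = -2C_1e^(-4t) - C_2e^(-3t)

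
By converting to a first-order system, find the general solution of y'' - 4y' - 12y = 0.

y(t) = C_1e^(6t) + C_2e^(-2t)

Let x_1 = y, x_2 = y'. Then x_1' = x_2 and x_2' = 12x_1 + 4x_2.
A = [[0,1],[12,4]]; det(A-λI) = λ^2 - 4λ - 12.
Eigenvalues λ = 6, -2 with eigenvectors (1,6), (1,-2).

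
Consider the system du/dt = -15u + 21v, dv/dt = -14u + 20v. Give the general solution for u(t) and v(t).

Coefficient matrix A = [[-15, 21], [-14, 20]].
Characteristic polynomial det(A - λI) = λ^2 - 5λ - 6 = 0.
Eigenvalues λ = -1, 6.
For λ=-1: (A-λI) row 1 is [-14, 21], so an eigenvector is (-3, -2).
For λ=6: (A-λI) row 1 is [-21, 21], so an eigenvector is (1, 1).
General solution: K_1e^(-t)(-3,-2) + K_2e^(6t)(1,1).

u(t) = -3K_1e^(-t) + K_2e^(6t), v(t) = -2K_1e^(-t) + K_2e^(6t)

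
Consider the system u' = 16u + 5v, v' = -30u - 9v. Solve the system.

u(t) = -K_1e^(6t) - K_2e^(t), v(t) = 2K_1e^(6t) + 3K_2e^(t)

Coefficient matrix A = [[16, 5], [-30, -9]].
Characteristic polynomial det(A - λI) = λ^2 - 7λ + 6 = 0.
Eigenvalues λ = 6, 1.
For λ=6: (A-λI) row 1 is [10, 5], so an eigenvector is (-1, 2).
For λ=1: (A-λI) row 1 is [15, 5], so an eigenvector is (-1, 3).
General solution: K_1e^(6t)(-1,2) + K_2e^(t)(-1,3).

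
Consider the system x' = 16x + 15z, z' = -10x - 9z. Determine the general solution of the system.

x(t) = -c_1e^(t) + 3c_2e^(6t), z(t) = c_1e^(t) - 2c_2e^(6t)

Coefficient matrix A = [[16, 15], [-10, -9]].
Characteristic polynomial det(A - λI) = λ^2 - 7λ + 6 = 0.
Eigenvalues λ = 1, 6.
For λ=1: (A-λI) row 1 is [15, 15], so an eigenvector is (-1, 1).
For λ=6: (A-λI) row 1 is [10, 15], so an eigenvector is (3, -2).
General solution: c_1e^(t)(-1,1) + c_2e^(6t)(3,-2).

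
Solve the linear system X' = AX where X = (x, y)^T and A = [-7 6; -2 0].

Coefficient matrix A = [[-7, 6], [-2, 0]].
Characteristic polynomial det(A - λI) = λ^2 + 7λ + 12 = 0.
Eigenvalues λ = -3, -4.
For λ=-3: (A-λI) row 1 is [-4, 6], so an eigenvector is (-3, -2).
For λ=-4: (A-λI) row 1 is [-3, 6], so an eigenvector is (2, 1).
General solution: C_1e^(-3t)(-3,-2) + C_2e^(-4t)(2,1).

x(t) = -3C_1e^(-3t) + 2C_2e^(-4t), y(t) = -2C_1e^(-3t) + C_2e^(-4t)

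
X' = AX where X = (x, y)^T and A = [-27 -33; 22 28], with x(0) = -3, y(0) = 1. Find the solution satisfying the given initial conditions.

Coefficient matrix A = [[-27, -33], [22, 28]].
Characteristic polynomial det(A - λI) = λ^2 - λ - 30 = 0.
Eigenvalues λ = -5, 6.
For λ=-5: (A-λI) row 1 is [-22, -33], so an eigenvector is (3, -2).
For λ=6: (A-λI) row 1 is [-33, -33], so an eigenvector is (1, -1).
General solution: K_1e^(-5t)(3,-2) + K_2e^(6t)(1,-1).
Applying x(0)=-3, y(0)=1 gives K_1=-2, K_2=3.

x(t) = 3e^(6t) - 6e^(-5t), y(t) = -3e^(6t) + 4e^(-5t)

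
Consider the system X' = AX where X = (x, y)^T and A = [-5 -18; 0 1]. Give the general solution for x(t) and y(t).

x(t) = -3C_1e^(t) - C_2e^(-5t), y(t) = C_1e^(t)

Coefficient matrix A = [[-5, -18], [0, 1]].
Characteristic polynomial det(A - λI) = λ^2 + 4λ - 5 = 0.
Eigenvalues λ = 1, -5.
For λ=1: (A-λI) row 1 is [-6, -18], so an eigenvector is (-3, 1).
For λ=-5: (A-λI) row 1 is [0, -18], so an eigenvector is (-1, 0).
General solution: C_1e^(t)(-3,1) + C_2e^(-5t)(-1,0).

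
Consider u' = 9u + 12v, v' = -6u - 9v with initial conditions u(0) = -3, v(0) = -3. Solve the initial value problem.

Coefficient matrix A = [[9, 12], [-6, -9]].
Characteristic polynomial det(A - λI) = λ^2 - 9 = 0.
Eigenvalues λ = 3, -3.
For λ=3: (A-λI) row 1 is [6, 12], so an eigenvector is (2, -1).
For λ=-3: (A-λI) row 1 is [12, 12], so an eigenvector is (-1, 1).
General solution: C_1e^(3t)(2,-1) + C_2e^(-3t)(-1,1).
Applying u(0)=-3, v(0)=-3 gives C_1=-6, C_2=-9.

u(t) = -12e^(3t) + 9e^(-3t), v(t) = 6e^(3t) - 9e^(-3t)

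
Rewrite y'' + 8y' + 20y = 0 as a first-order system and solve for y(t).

Let x_1 = y, x_2 = y'. Then x_1' = x_2 and x_2' = -20x_1 - 8x_2.
A = [[0,1],[-20,-8]]; det(A-λI) = λ^2 + 8λ + 20.
Eigenvalues λ = -4 ± 2i.

y(t) = K_1e^(-4t)cos(2t) + K_2e^(-4t)sin(2t)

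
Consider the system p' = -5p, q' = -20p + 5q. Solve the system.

Coefficient matrix A = [[-5, 0], [-20, 5]].
Characteristic polynomial det(A - λI) = λ^2 - 25 = 0.
Eigenvalues λ = 5, -5.
For λ=5: (A-λI) row 1 is [-10, 0], so an eigenvector is (0, -1).
For λ=-5: (A-λI) row 2 is [-20, 10], so an eigenvector is (-1, -2).
General solution: C_1e^(5t)(0,-1) + C_2e^(-5t)(-1,-2).

p(t) = -C_2e^(-5t), q(t) = -C_1e^(5t) - 2C_2e^(-5t)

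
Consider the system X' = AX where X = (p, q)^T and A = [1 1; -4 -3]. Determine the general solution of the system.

p(t) = C_1e^(-t) + C_2te^(-t) - C_2e^(-t), q(t) = -2C_1e^(-t) - 2C_2te^(-t) + 3C_2e^(-t)

Coefficient matrix A = [[1, 1], [-4, -3]].
Characteristic polynomial det(A - λI) = λ^2 + 2λ + 1 = 0.
Single eigenvalue λ = -1 with algebraic multiplicity 2.
Eigenvector v = (1,-2); generalized eigenvector w with (A-λI)w=v is (-1,3).
General solution: e^(-t)[C_1·v + C_2·(t·v + w)].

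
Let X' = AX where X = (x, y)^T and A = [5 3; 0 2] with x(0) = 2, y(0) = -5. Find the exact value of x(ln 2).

A = [[5,3],[0,2]]; eigenvalues λ = 5, 2.
Eigenvectors: (1,0) for λ=5, (1,-1) for λ=2.
From the initial condition, c_1 = -3, c_2 = 5.
x(ln 2) = (-3)(2^5)(1) + (5)(2^2)(1) = -76.

-76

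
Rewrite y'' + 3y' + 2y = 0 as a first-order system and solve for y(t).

y(t) = K_1e^(-t) + K_2e^(-2t)

Let x_1 = y, x_2 = y'. Then x_1' = x_2 and x_2' = -2x_1 - 3x_2.
A = [[0,1],[-2,-3]]; det(A-λI) = λ^2 + 3λ + 2.
Eigenvalues λ = -1, -2 with eigenvectors (1,-1), (1,-2).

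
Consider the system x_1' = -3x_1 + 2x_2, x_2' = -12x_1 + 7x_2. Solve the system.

x_1(t) = c_1e^(t) + c_2e^(3t), x_2(t) = 2c_1e^(t) + 3c_2e^(3t)

Coefficient matrix A = [[-3, 2], [-12, 7]].
Characteristic polynomial det(A - λI) = λ^2 - 4λ + 3 = 0.
Eigenvalues λ = 1, 3.
For λ=1: (A-λI) row 1 is [-4, 2], so an eigenvector is (1, 2).
For λ=3: (A-λI) row 1 is [-6, 2], so an eigenvector is (1, 3).
General solution: c_1e^(t)(1,2) + c_2e^(3t)(1,3).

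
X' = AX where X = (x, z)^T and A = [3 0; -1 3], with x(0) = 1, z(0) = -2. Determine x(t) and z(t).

x(t) = e^(3t), z(t) = -te^(3t) - 2e^(3t)

Coefficient matrix A = [[3, 0], [-1, 3]].
Characteristic polynomial det(A - λI) = λ^2 - 6λ + 9 = 0.
Single eigenvalue λ = 3 with algebraic multiplicity 2.
Eigenvector v = (0,1); generalized eigenvector w with (A-λI)w=v is (-1,2).
General solution: e^(3t)[K_1·v + K_2·(t·v + w)].
Applying x(0)=1, z(0)=-2 gives K_1=0, K_2=-1.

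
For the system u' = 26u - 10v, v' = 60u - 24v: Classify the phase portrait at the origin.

saddle

A = [[26,-10],[60,-24]]; det(A-λI) = λ^2 - 2λ - 24.
λ = -4, 6: opposite signs.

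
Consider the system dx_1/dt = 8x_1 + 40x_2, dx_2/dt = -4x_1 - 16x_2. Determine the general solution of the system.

x_1(t) = C_1e^(-4t)sin(4t) - 3C_1e^(-4t)cos(4t) - 3C_2e^(-4t)sin(4t) - C_2e^(-4t)cos(4t), x_2(t) = C_1e^(-4t)cos(4t) + C_2e^(-4t)sin(4t)

Coefficient matrix A = [[8, 40], [-4, -16]].
Characteristic polynomial det(A - λI) = λ^2 + 8λ + 32 = 0.
Eigenvalues λ = -4 ± 4i (complex conjugate pair).
For λ=-4+4i: an eigenvector is (-3,1) - i(1,0) = (-3 - i, 1).
A real fundamental pair from Re and Im of e^((-4+4i)t)v: X_1 = e^(-4t)(cos(4t)·(-3,1) + sin(4t)·(1,0)), X_2 = e^(-4t)(sin(4t)·(-3,1) - cos(4t)·(1,0)).
General solution: C_1X_1 + C_2X_2.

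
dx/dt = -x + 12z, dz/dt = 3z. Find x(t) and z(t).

x(t) = -c_1e^(-t) + 3c_2e^(3t), z(t) = c_2e^(3t)

Coefficient matrix A = [[-1, 12], [0, 3]].
Characteristic polynomial det(A - λI) = λ^2 - 2λ - 3 = 0.
Eigenvalues λ = -1, 3.
For λ=-1: (A-λI) row 1 is [0, 12], so an eigenvector is (-1, 0).
For λ=3: (A-λI) row 1 is [-4, 12], so an eigenvector is (3, 1).
General solution: c_1e^(-t)(-1,0) + c_2e^(3t)(3,1).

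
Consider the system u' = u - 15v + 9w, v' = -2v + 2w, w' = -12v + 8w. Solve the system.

Coefficient matrix A = [[1, -15, 9], [0, -2, 2], [0, -12, 8]].
det(A - λI) = 0 gives eigenvalues λ = 1, 4, 2.
For λ=1: eigenvector (1,0,0).
For λ=4: eigenvector (4,1,3).
For λ=2: eigenvector (3,1,2).
General solution: C_1e^(t)(1,0,0) + C_2e^(4t)(4,1,3) + C_3e^(2t)(3,1,2).

u(t) = C_1e^(t) + 4C_2e^(4t) + 3C_3e^(2t), v(t) = C_2e^(4t) + C_3e^(2t), w(t) = 3C_2e^(4t) + 2C_3e^(2t)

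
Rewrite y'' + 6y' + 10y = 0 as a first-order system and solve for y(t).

Let x_1 = y, x_2 = y'. Then x_1' = x_2 and x_2' = -10x_1 - 6x_2.
A = [[0,1],[-10,-6]]; det(A-λI) = λ^2 + 6λ + 10.
Eigenvalues λ = -3 ± i.

y(t) = K_1e^(-3t)cos(t) + K_2e^(-3t)sin(t)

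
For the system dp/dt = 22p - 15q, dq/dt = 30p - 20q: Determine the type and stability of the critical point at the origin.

A = [[22,-15],[30,-20]]; det(A-λI) = λ^2 - 2λ + 10.
λ = 1 ± 3i: positive real part.

unstable spiral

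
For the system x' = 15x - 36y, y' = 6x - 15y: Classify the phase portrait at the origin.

A = [[15,-36],[6,-15]]; det(A-λI) = λ^2 - 9.
λ = -3, 3: opposite signs.

saddle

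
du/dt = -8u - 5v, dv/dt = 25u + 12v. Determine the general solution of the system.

Coefficient matrix A = [[-8, -5], [25, 12]].
Characteristic polynomial det(A - λI) = λ^2 - 4λ + 29 = 0.
Eigenvalues λ = 2 ± 5i (complex conjugate pair).
For λ=2+5i: an eigenvector is (-1,2) - i(0,-1) = (-1, 2 + i).
A real fundamental pair from Re and Im of e^((2+5i)t)v: X_1 = e^(2t)(cos(5t)·(-1,2) + sin(5t)·(0,-1)), X_2 = e^(2t)(sin(5t)·(-1,2) - cos(5t)·(0,-1)).
General solution: K_1X_1 + K_2X_2.

u(t) = -K_1e^(2t)cos(5t) - K_2e^(2t)sin(5t), v(t) = -K_1e^(2t)sin(5t) + 2K_1e^(2t)cos(5t) + 2K_2e^(2t)sin(5t) + K_2e^(2t)cos(5t)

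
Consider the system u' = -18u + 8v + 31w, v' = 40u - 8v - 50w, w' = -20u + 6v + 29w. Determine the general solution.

u(t) = -C_1e^(4t) - 3C_2e^(2t) + C_3e^(-3t), v(t) = 5C_1e^(4t) + 8C_2e^(2t) - 2C_3e^(-3t), w(t) = -2C_1e^(4t) - 4C_2e^(2t) + C_3e^(-3t)

Coefficient matrix A = [[-18, 8, 31], [40, -8, -50], [-20, 6, 29]].
det(A - λI) = 0 gives eigenvalues λ = 4, 2, -3.
For λ=4: eigenvector (-1,5,-2).
For λ=2: eigenvector (-3,8,-4).
For λ=-3: eigenvector (1,-2,1).
General solution: C_1e^(4t)(-1,5,-2) + C_2e^(2t)(-3,8,-4) + C_3e^(-3t)(1,-2,1).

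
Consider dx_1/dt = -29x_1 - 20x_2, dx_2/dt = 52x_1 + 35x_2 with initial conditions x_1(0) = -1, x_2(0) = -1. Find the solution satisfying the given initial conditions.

x_1(t) = 13e^(3t)sin(4t) - e^(3t)cos(4t), x_2(t) = -21e^(3t)sin(4t) - e^(3t)cos(4t)

Coefficient matrix A = [[-29, -20], [52, 35]].
Characteristic polynomial det(A - λI) = λ^2 - 6λ + 25 = 0.
Eigenvalues λ = 3 ± 4i (complex conjugate pair).
For λ=3+4i: an eigenvector is (-1,2) - i(-2,3) = (-1 + 2i, 2 - 3i).
A real fundamental pair from Re and Im of e^((3+4i)t)v: X_1 = e^(3t)(cos(4t)·(-1,2) + sin(4t)·(-2,3)), X_2 = e^(3t)(sin(4t)·(-1,2) - cos(4t)·(-2,3)).
General solution: K_1X_1 + K_2X_2.
Applying x_1(0)=-1, x_2(0)=-1 gives K_1=-5, K_2=-3.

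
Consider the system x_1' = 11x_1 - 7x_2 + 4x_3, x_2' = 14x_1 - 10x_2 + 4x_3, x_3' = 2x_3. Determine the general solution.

Coefficient matrix A = [[11, -7, 4], [14, -10, 4], [0, 0, 2]].
det(A - λI) = 0 gives eigenvalues λ = 4, 2, -3.
For λ=4: eigenvector (1,1,0).
For λ=2: eigenvector (-2,-2,1).
For λ=-3: eigenvector (1,2,0).
General solution: c_1e^(4t)(1,1,0) + c_2e^(2t)(-2,-2,1) + c_3e^(-3t)(1,2,0).

x_1(t) = c_1e^(4t) - 2c_2e^(2t) + c_3e^(-3t), x_2(t) = c_1e^(4t) - 2c_2e^(2t) + 2c_3e^(-3t), x_3(t) = c_2e^(2t)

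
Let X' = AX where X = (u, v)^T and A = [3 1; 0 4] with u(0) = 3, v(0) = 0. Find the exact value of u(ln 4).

A = [[3,1],[0,4]]; eigenvalues λ = 4, 3.
Eigenvectors: (-1,-1) for λ=4, (1,0) for λ=3.
From the initial condition, c_1 = 0, c_2 = 3.
u(ln 4) = (0)(4^4)(-1) + (3)(4^3)(1) = 192.

192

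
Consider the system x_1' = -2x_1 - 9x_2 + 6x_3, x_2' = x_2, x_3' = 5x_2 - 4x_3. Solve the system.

Coefficient matrix A = [[-2, -9, 6], [0, 1, 0], [0, 5, -4]].
det(A - λI) = 0 gives eigenvalues λ = -2, -4, 1.
For λ=-2: eigenvector (1,0,0).
For λ=-4: eigenvector (3,0,-1).
For λ=1: eigenvector (-1,1,1).
General solution: C_1e^(-2t)(1,0,0) + C_2e^(-4t)(3,0,-1) + C_3e^(t)(-1,1,1).

x_1(t) = C_1e^(-2t) + 3C_2e^(-4t) - C_3e^(t), x_2(t) = C_3e^(t), x_3(t) = -C_2e^(-4t) + C_3e^(t)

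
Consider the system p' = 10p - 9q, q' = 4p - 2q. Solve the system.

p(t) = -3C_1e^(4t) - 3C_2te^(4t) + C_2e^(4t), q(t) = -2C_1e^(4t) - 2C_2te^(4t) + C_2e^(4t)

Coefficient matrix A = [[10, -9], [4, -2]].
Characteristic polynomial det(A - λI) = λ^2 - 8λ + 16 = 0.
Single eigenvalue λ = 4 with algebraic multiplicity 2.
Eigenvector v = (-3,-2); generalized eigenvector w with (A-λI)w=v is (1,1).
General solution: e^(4t)[C_1·v + C_2·(t·v + w)].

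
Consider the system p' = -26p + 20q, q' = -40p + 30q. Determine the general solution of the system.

Coefficient matrix A = [[-26, 20], [-40, 30]].
Characteristic polynomial det(A - λI) = λ^2 - 4λ + 20 = 0.
Eigenvalues λ = 2 ± 4i (complex conjugate pair).
For λ=2+4i: an eigenvector is (-1,-1) - i(2,3) = (-1 - 2i, -1 - 3i).
A real fundamental pair from Re and Im of e^((2+4i)t)v: X_1 = e^(2t)(cos(4t)·(-1,-1) + sin(4t)·(2,3)), X_2 = e^(2t)(sin(4t)·(-1,-1) - cos(4t)·(2,3)).
General solution: C_1X_1 + C_2X_2.

p(t) = 2C_1e^(2t)sin(4t) - C_1e^(2t)cos(4t) - C_2e^(2t)sin(4t) - 2C_2e^(2t)cos(4t), q(t) = 3C_1e^(2t)sin(4t) - C_1e^(2t)cos(4t) - C_2e^(2t)sin(4t) - 3C_2e^(2t)cos(4t)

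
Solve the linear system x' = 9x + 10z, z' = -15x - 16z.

x(t) = c_1e^(-t) + 2c_2e^(-6t), z(t) = -c_1e^(-t) - 3c_2e^(-6t)

Coefficient matrix A = [[9, 10], [-15, -16]].
Characteristic polynomial det(A - λI) = λ^2 + 7λ + 6 = 0.
Eigenvalues λ = -1, -6.
For λ=-1: (A-λI) row 1 is [10, 10], so an eigenvector is (1, -1).
For λ=-6: (A-λI) row 1 is [15, 10], so an eigenvector is (2, -3).
General solution: c_1e^(-t)(1,-1) + c_2e^(-6t)(2,-3).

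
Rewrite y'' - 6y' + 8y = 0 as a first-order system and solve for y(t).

y(t) = C_1e^(4t) + C_2e^(2t)

Let x_1 = y, x_2 = y'. Then x_1' = x_2 and x_2' = -8x_1 + 6x_2.
A = [[0,1],[-8,6]]; det(A-λI) = λ^2 - 6λ + 8.
Eigenvalues λ = 4, 2 with eigenvectors (1,4), (1,2).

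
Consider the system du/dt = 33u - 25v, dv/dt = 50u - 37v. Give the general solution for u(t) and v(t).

u(t) = C_1e^(-2t)sin(5t) - 2C_1e^(-2t)cos(5t) - 2C_2e^(-2t)sin(5t) - C_2e^(-2t)cos(5t), v(t) = C_1e^(-2t)sin(5t) - 3C_1e^(-2t)cos(5t) - 3C_2e^(-2t)sin(5t) - C_2e^(-2t)cos(5t)

Coefficient matrix A = [[33, -25], [50, -37]].
Characteristic polynomial det(A - λI) = λ^2 + 4λ + 29 = 0.
Eigenvalues λ = -2 ± 5i (complex conjugate pair).
For λ=-2+5i: an eigenvector is (-2,-3) - i(1,1) = (-2 - i, -3 - i).
A real fundamental pair from Re and Im of e^((-2+5i)t)v: X_1 = e^(-2t)(cos(5t)·(-2,-3) + sin(5t)·(1,1)), X_2 = e^(-2t)(sin(5t)·(-2,-3) - cos(5t)·(1,1)).
General solution: C_1X_1 + C_2X_2.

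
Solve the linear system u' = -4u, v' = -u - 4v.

u(t) = c_2e^(-4t), v(t) = -c_1e^(-4t) - c_2te^(-4t) - 3c_2e^(-4t)

Coefficient matrix A = [[-4, 0], [-1, -4]].
Characteristic polynomial det(A - λI) = λ^2 + 8λ + 16 = 0.
Single eigenvalue λ = -4 with algebraic multiplicity 2.
Eigenvector v = (0,-1); generalized eigenvector w with (A-λI)w=v is (1,-3).
General solution: e^(-4t)[c_1·v + c_2·(t·v + w)].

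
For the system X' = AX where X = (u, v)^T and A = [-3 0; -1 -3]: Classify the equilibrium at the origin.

A = [[-3,0],[-1,-3]]; det(A-λI) = λ^2 + 6λ + 9.
repeated λ = -3 with a single eigenvector.

stable improper node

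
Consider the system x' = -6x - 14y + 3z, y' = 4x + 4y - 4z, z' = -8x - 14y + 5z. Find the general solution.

Coefficient matrix A = [[-6, -14, 3], [4, 4, -4], [-8, -14, 5]].
det(A - λI) = 0 gives eigenvalues λ = 2, -3, 4.
For λ=2: eigenvector (5,-2,4).
For λ=-3: eigenvector (1,0,1).
For λ=4: eigenvector (-2,1,-2).
General solution: C_1e^(2t)(5,-2,4) + C_2e^(-3t)(1,0,1) + C_3e^(4t)(-2,1,-2).

x(t) = 5C_1e^(2t) + C_2e^(-3t) - 2C_3e^(4t), y(t) = -2C_1e^(2t) + C_3e^(4t), z(t) = 4C_1e^(2t) + C_2e^(-3t) - 2C_3e^(4t)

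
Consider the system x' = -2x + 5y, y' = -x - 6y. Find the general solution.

x(t) = -K_1e^(-4t)sin(t) + 2K_1e^(-4t)cos(t) + 2K_2e^(-4t)sin(t) + K_2e^(-4t)cos(t), y(t) = -K_1e^(-4t)cos(t) - K_2e^(-4t)sin(t)

Coefficient matrix A = [[-2, 5], [-1, -6]].
Characteristic polynomial det(A - λI) = λ^2 + 8λ + 17 = 0.
Eigenvalues λ = -4 ± i (complex conjugate pair).
For λ=-4+i: an eigenvector is (2,-1) - i(-1,0) = (2 + i, -1).
A real fundamental pair from Re and Im of e^((-4+i)t)v: X_1 = e^(-4t)(cos(t)·(2,-1) + sin(t)·(-1,0)), X_2 = e^(-4t)(sin(t)·(2,-1) - cos(t)·(-1,0)).
General solution: K_1X_1 + K_2X_2.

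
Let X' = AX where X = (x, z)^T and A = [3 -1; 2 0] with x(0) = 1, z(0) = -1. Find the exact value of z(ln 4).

32

A = [[3,-1],[2,0]]; eigenvalues λ = 2, 1.
Eigenvectors: (-1,-1) for λ=2, (1,2) for λ=1.
From the initial condition, c_1 = -3, c_2 = -2.
z(ln 4) = (-3)(4^2)(-1) + (-2)(4^1)(2) = 32.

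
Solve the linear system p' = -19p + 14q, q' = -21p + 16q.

Coefficient matrix A = [[-19, 14], [-21, 16]].
Characteristic polynomial det(A - λI) = λ^2 + 3λ - 10 = 0.
Eigenvalues λ = -5, 2.
For λ=-5: (A-λI) row 1 is [-14, 14], so an eigenvector is (1, 1).
For λ=2: (A-λI) row 1 is [-21, 14], so an eigenvector is (-2, -3).
General solution: c_1e^(-5t)(1,1) + c_2e^(2t)(-2,-3).

p(t) = c_1e^(-5t) - 2c_2e^(2t), q(t) = c_1e^(-5t) - 3c_2e^(2t)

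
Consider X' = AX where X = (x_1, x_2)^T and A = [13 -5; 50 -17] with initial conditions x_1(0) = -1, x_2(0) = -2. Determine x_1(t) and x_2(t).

x_1(t) = -e^(-2t)sin(5t) - e^(-2t)cos(5t), x_2(t) = -4e^(-2t)sin(5t) - 2e^(-2t)cos(5t)

Coefficient matrix A = [[13, -5], [50, -17]].
Characteristic polynomial det(A - λI) = λ^2 + 4λ + 29 = 0.
Eigenvalues λ = -2 ± 5i (complex conjugate pair).
For λ=-2+5i: an eigenvector is (-1,-3) - i(0,-1) = (-1, -3 + i).
A real fundamental pair from Re and Im of e^((-2+5i)t)v: X_1 = e^(-2t)(cos(5t)·(-1,-3) + sin(5t)·(0,-1)), X_2 = e^(-2t)(sin(5t)·(-1,-3) - cos(5t)·(0,-1)).
General solution: K_1X_1 + K_2X_2.
Applying x_1(0)=-1, x_2(0)=-2 gives K_1=1, K_2=1.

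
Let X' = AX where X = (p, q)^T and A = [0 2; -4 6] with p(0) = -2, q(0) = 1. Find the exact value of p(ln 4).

A = [[0,2],[-4,6]]; eigenvalues λ = 4, 2.
Eigenvectors: (1,2) for λ=4, (-1,-1) for λ=2.
From the initial condition, c_1 = 3, c_2 = 5.
p(ln 4) = (3)(4^4)(1) + (5)(4^2)(-1) = 688.

688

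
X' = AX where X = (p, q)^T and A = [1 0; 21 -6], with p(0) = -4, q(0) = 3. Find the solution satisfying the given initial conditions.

p(t) = -4e^(t), q(t) = -12e^(t) + 15e^(-6t)

Coefficient matrix A = [[1, 0], [21, -6]].
Characteristic polynomial det(A - λI) = λ^2 + 5λ - 6 = 0.
Eigenvalues λ = -6, 1.
For λ=-6: (A-λI) row 1 is [7, 0], so an eigenvector is (0, 1).
For λ=1: (A-λI) row 2 is [21, -7], so an eigenvector is (1, 3).
General solution: C_1e^(-6t)(0,1) + C_2e^(t)(1,3).
Applying p(0)=-4, q(0)=3 gives C_1=15, C_2=-4.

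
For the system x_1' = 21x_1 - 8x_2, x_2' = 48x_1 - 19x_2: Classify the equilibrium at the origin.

A = [[21,-8],[48,-19]]; det(A-λI) = λ^2 - 2λ - 15.
λ = 5, -3: opposite signs.

saddle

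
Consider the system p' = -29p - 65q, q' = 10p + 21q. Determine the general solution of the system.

p(t) = 3K_1e^(-4t)sin(5t) + 2K_1e^(-4t)cos(5t) + 2K_2e^(-4t)sin(5t) - 3K_2e^(-4t)cos(5t), q(t) = -K_1e^(-4t)sin(5t) - K_1e^(-4t)cos(5t) - K_2e^(-4t)sin(5t) + K_2e^(-4t)cos(5t)

Coefficient matrix A = [[-29, -65], [10, 21]].
Characteristic polynomial det(A - λI) = λ^2 + 8λ + 41 = 0.
Eigenvalues λ = -4 ± 5i (complex conjugate pair).
For λ=-4+5i: an eigenvector is (2,-1) - i(3,-1) = (2 - 3i, -1 + i).
A real fundamental pair from Re and Im of e^((-4+5i)t)v: X_1 = e^(-4t)(cos(5t)·(2,-1) + sin(5t)·(3,-1)), X_2 = e^(-4t)(sin(5t)·(2,-1) - cos(5t)·(3,-1)).
General solution: K_1X_1 + K_2X_2.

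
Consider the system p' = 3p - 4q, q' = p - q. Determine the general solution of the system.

Coefficient matrix A = [[3, -4], [1, -1]].
Characteristic polynomial det(A - λI) = λ^2 - 2λ + 1 = 0.
Single eigenvalue λ = 1 with algebraic multiplicity 2.
Eigenvector v = (2,1); generalized eigenvector w with (A-λI)w=v is (3,1).
General solution: e^(t)[c_1·v + c_2·(t·v + w)].

p(t) = 2c_1e^(t) + 2c_2te^(t) + 3c_2e^(t), q(t) = c_1e^(t) + c_2te^(t) + c_2e^(t)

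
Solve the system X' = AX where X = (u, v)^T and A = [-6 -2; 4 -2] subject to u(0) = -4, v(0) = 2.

u(t) = 2e^(-4t)sin(2t) - 4e^(-4t)cos(2t), v(t) = -6e^(-4t)sin(2t) + 2e^(-4t)cos(2t)

Coefficient matrix A = [[-6, -2], [4, -2]].
Characteristic polynomial det(A - λI) = λ^2 + 8λ + 20 = 0.
Eigenvalues λ = -4 ± 2i (complex conjugate pair).
For λ=-4+2i: an eigenvector is (-1,1) - i(0,-1) = (-1, 1 + i).
A real fundamental pair from Re and Im of e^((-4+2i)t)v: X_1 = e^(-4t)(cos(2t)·(-1,1) + sin(2t)·(0,-1)), X_2 = e^(-4t)(sin(2t)·(-1,1) - cos(2t)·(0,-1)).
General solution: K_1X_1 + K_2X_2.
Applying u(0)=-4, v(0)=2 gives K_1=4, K_2=-2.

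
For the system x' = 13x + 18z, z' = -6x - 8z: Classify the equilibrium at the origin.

unstable node

A = [[13,18],[-6,-8]]; det(A-λI) = λ^2 - 5λ + 4.
λ = 4, 1: both positive.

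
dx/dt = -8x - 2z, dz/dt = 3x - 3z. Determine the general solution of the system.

Coefficient matrix A = [[-8, -2], [3, -3]].
Characteristic polynomial det(A - λI) = λ^2 + 11λ + 30 = 0.
Eigenvalues λ = -5, -6.
For λ=-5: (A-λI) row 1 is [-3, -2], so an eigenvector is (-2, 3).
For λ=-6: (A-λI) row 1 is [-2, -2], so an eigenvector is (1, -1).
General solution: K_1e^(-5t)(-2,3) + K_2e^(-6t)(1,-1).

x(t) = -2K_1e^(-5t) + K_2e^(-6t), z(t) = 3K_1e^(-5t) - K_2e^(-6t)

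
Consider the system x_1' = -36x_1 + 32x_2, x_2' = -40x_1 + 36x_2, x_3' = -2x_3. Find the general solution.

x_1(t) = 4K_1e^(4t) - K_2e^(-4t), x_2(t) = 5K_1e^(4t) - K_2e^(-4t), x_3(t) = K_3e^(-2t)

Coefficient matrix A = [[-36, 32, 0], [-40, 36, 0], [0, 0, -2]].
det(A - λI) = 0 gives eigenvalues λ = 4, -4, -2.
For λ=4: eigenvector (4,5,0).
For λ=-4: eigenvector (-1,-1,0).
For λ=-2: eigenvector (0,0,1).
General solution: K_1e^(4t)(4,5,0) + K_2e^(-4t)(-1,-1,0) + K_3e^(-2t)(0,0,1).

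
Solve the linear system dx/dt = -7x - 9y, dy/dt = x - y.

Coefficient matrix A = [[-7, -9], [1, -1]].
Characteristic polynomial det(A - λI) = λ^2 + 8λ + 16 = 0.
Single eigenvalue λ = -4 with algebraic multiplicity 2.
Eigenvector v = (-3,1); generalized eigenvector w with (A-λI)w=v is (-2,1).
General solution: e^(-4t)[C_1·v + C_2·(t·v + w)].

x(t) = -3C_1e^(-4t) - 3C_2te^(-4t) - 2C_2e^(-4t), y(t) = C_1e^(-4t) + C_2te^(-4t) + C_2e^(-4t)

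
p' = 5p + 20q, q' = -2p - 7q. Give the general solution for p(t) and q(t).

p(t) = 3c_1e^(-t)sin(2t) + c_1e^(-t)cos(2t) + c_2e^(-t)sin(2t) - 3c_2e^(-t)cos(2t), q(t) = -c_1e^(-t)sin(2t) + c_2e^(-t)cos(2t)

Coefficient matrix A = [[5, 20], [-2, -7]].
Characteristic polynomial det(A - λI) = λ^2 + 2λ + 5 = 0.
Eigenvalues λ = -1 ± 2i (complex conjugate pair).
For λ=-1+2i: an eigenvector is (1,0) - i(3,-1) = (1 - 3i, 0 + i).
A real fundamental pair from Re and Im of e^((-1+2i)t)v: X_1 = e^(-t)(cos(2t)·(1,0) + sin(2t)·(3,-1)), X_2 = e^(-t)(sin(2t)·(1,0) - cos(2t)·(3,-1)).
General solution: c_1X_1 + c_2X_2.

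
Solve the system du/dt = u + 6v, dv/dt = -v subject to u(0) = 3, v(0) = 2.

Coefficient matrix A = [[1, 6], [0, -1]].
Characteristic polynomial det(A - λI) = λ^2 - 1 = 0.
Eigenvalues λ = -1, 1.
For λ=-1: (A-λI) row 1 is [2, 6], so an eigenvector is (-3, 1).
For λ=1: (A-λI) row 1 is [0, 6], so an eigenvector is (-1, 0).
General solution: c_1e^(-t)(-3,1) + c_2e^(t)(-1,0).
Applying u(0)=3, v(0)=2 gives c_1=2, c_2=-9.

u(t) = 9e^(t) - 6e^(-t), v(t) = 2e^(-t)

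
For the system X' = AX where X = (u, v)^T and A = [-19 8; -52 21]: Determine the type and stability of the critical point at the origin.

A = [[-19,8],[-52,21]]; det(A-λI) = λ^2 - 2λ + 17.
λ = 1 ± 4i: positive real part.

unstable spiral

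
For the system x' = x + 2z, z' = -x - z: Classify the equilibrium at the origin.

A = [[1,2],[-1,-1]]; det(A-λI) = λ^2 + 1.
λ = 0 ± i: zero real part.

center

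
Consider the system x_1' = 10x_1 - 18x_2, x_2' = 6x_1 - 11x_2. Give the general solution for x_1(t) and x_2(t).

x_1(t) = 3C_1e^(-2t) + 2C_2e^(t), x_2(t) = 2C_1e^(-2t) + C_2e^(t)

Coefficient matrix A = [[10, -18], [6, -11]].
Characteristic polynomial det(A - λI) = λ^2 + λ - 2 = 0.
Eigenvalues λ = -2, 1.
For λ=-2: (A-λI) row 1 is [12, -18], so an eigenvector is (3, 2).
For λ=1: (A-λI) row 1 is [9, -18], so an eigenvector is (2, 1).
General solution: C_1e^(-2t)(3,2) + C_2e^(t)(2,1).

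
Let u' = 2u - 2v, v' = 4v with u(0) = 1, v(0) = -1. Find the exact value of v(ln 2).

A = [[2,-2],[0,4]]; eigenvalues λ = 4, 2.
Eigenvectors: (1,-1) for λ=4, (1,0) for λ=2.
From the initial condition, c_1 = 1, c_2 = 0.
v(ln 2) = (1)(2^4)(-1) + (0)(2^2)(0) = -16.

-16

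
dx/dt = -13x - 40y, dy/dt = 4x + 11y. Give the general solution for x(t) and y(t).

x(t) = c_1e^(-t)sin(4t) + 3c_1e^(-t)cos(4t) + 3c_2e^(-t)sin(4t) - c_2e^(-t)cos(4t), y(t) = -c_1e^(-t)cos(4t) - c_2e^(-t)sin(4t)

Coefficient matrix A = [[-13, -40], [4, 11]].
Characteristic polynomial det(A - λI) = λ^2 + 2λ + 17 = 0.
Eigenvalues λ = -1 ± 4i (complex conjugate pair).
For λ=-1+4i: an eigenvector is (3,-1) - i(1,0) = (3 - i, -1).
A real fundamental pair from Re and Im of e^((-1+4i)t)v: X_1 = e^(-t)(cos(4t)·(3,-1) + sin(4t)·(1,0)), X_2 = e^(-t)(sin(4t)·(3,-1) - cos(4t)·(1,0)).
General solution: c_1X_1 + c_2X_2.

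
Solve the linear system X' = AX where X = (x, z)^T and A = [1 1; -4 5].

Coefficient matrix A = [[1, 1], [-4, 5]].
Characteristic polynomial det(A - λI) = λ^2 - 6λ + 9 = 0.
Single eigenvalue λ = 3 with algebraic multiplicity 2.
Eigenvector v = (-1,-2); generalized eigenvector w with (A-λI)w=v is (2,3).
General solution: e^(3t)[K_1·v + K_2·(t·v + w)].

x(t) = -K_1e^(3t) - K_2te^(3t) + 2K_2e^(3t), z(t) = -2K_1e^(3t) - 2K_2te^(3t) + 3K_2e^(3t)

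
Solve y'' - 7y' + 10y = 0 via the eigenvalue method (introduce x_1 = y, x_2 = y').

y(t) = c_1e^(5t) + c_2e^(2t)

Let x_1 = y, x_2 = y'. Then x_1' = x_2 and x_2' = -10x_1 + 7x_2.
A = [[0,1],[-10,7]]; det(A-λI) = λ^2 - 7λ + 10.
Eigenvalues λ = 5, 2 with eigenvectors (1,5), (1,2).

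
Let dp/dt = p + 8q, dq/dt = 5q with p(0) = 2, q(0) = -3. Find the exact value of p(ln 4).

-6112

A = [[1,8],[0,5]]; eigenvalues λ = 5, 1.
Eigenvectors: (-2,-1) for λ=5, (-1,0) for λ=1.
From the initial condition, c_1 = 3, c_2 = -8.
p(ln 4) = (3)(4^5)(-2) + (-8)(4^1)(-1) = -6112.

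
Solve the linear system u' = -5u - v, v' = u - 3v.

u(t) = -C_1e^(-4t) - C_2te^(-4t), v(t) = C_1e^(-4t) + C_2te^(-4t) + C_2e^(-4t)

Coefficient matrix A = [[-5, -1], [1, -3]].
Characteristic polynomial det(A - λI) = λ^2 + 8λ + 16 = 0.
Single eigenvalue λ = -4 with algebraic multiplicity 2.
Eigenvector v = (-1,1); generalized eigenvector w with (A-λI)w=v is (0,1).
General solution: e^(-4t)[C_1·v + C_2·(t·v + w)].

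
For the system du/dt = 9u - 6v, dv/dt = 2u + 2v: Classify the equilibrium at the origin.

unstable node

A = [[9,-6],[2,2]]; det(A-λI) = λ^2 - 11λ + 30.
λ = 5, 6: both positive.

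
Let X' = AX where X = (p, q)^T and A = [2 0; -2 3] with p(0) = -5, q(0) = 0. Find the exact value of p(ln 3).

A = [[2,0],[-2,3]]; eigenvalues λ = 2, 3.
Eigenvectors: (-1,-2) for λ=2, (0,1) for λ=3.
From the initial condition, c_1 = 5, c_2 = 10.
p(ln 3) = (5)(3^2)(-1) + (10)(3^3)(0) = -45.

-45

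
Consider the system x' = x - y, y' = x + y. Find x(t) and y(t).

Coefficient matrix A = [[1, -1], [1, 1]].
Characteristic polynomial det(A - λI) = λ^2 - 2λ + 2 = 0.
Eigenvalues λ = 1 ± i (complex conjugate pair).
For λ=1+i: an eigenvector is (0,-1) - i(1,0) = (0 - i, -1).
A real fundamental pair from Re and Im of e^((1+i)t)v: X_1 = e^(t)(cos(t)·(0,-1) + sin(t)·(1,0)), X_2 = e^(t)(sin(t)·(0,-1) - cos(t)·(1,0)).
General solution: K_1X_1 + K_2X_2.

x(t) = K_1e^(t)sin(t) - K_2e^(t)cos(t), y(t) = -K_1e^(t)cos(t) - K_2e^(t)sin(t)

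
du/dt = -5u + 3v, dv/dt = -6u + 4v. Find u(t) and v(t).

Coefficient matrix A = [[-5, 3], [-6, 4]].
Characteristic polynomial det(A - λI) = λ^2 + λ - 2 = 0.
Eigenvalues λ = -2, 1.
For λ=-2: (A-λI) row 1 is [-3, 3], so an eigenvector is (-1, -1).
For λ=1: (A-λI) row 1 is [-6, 3], so an eigenvector is (1, 2).
General solution: K_1e^(-2t)(-1,-1) + K_2e^(t)(1,2).

u(t) = -K_1e^(-2t) + K_2e^(t), v(t) = -K_1e^(-2t) + 2K_2e^(t)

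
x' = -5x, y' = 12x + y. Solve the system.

Coefficient matrix A = [[-5, 0], [12, 1]].
Characteristic polynomial det(A - λI) = λ^2 + 4λ - 5 = 0.
Eigenvalues λ = 1, -5.
For λ=1: (A-λI) row 1 is [-6, 0], so an eigenvector is (0, -1).
For λ=-5: (A-λI) row 2 is [12, 6], so an eigenvector is (-1, 2).
General solution: K_1e^(t)(0,-1) + K_2e^(-5t)(-1,2).

x(t) = -K_2e^(-5t), y(t) = -K_1e^(t) + 2K_2e^(-5t)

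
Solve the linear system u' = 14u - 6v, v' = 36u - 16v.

Coefficient matrix A = [[14, -6], [36, -16]].
Characteristic polynomial det(A - λI) = λ^2 + 2λ - 8 = 0.
Eigenvalues λ = -4, 2.
For λ=-4: (A-λI) row 1 is [18, -6], so an eigenvector is (1, 3).
For λ=2: (A-λI) row 1 is [12, -6], so an eigenvector is (1, 2).
General solution: c_1e^(-4t)(1,3) + c_2e^(2t)(1,2).

u(t) = c_1e^(-4t) + c_2e^(2t), v(t) = 3c_1e^(-4t) + 2c_2e^(2t)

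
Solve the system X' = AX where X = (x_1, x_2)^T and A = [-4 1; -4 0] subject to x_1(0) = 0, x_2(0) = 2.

x_1(t) = 2te^(-2t), x_2(t) = 4te^(-2t) + 2e^(-2t)

Coefficient matrix A = [[-4, 1], [-4, 0]].
Characteristic polynomial det(A - λI) = λ^2 + 4λ + 4 = 0.
Single eigenvalue λ = -2 with algebraic multiplicity 2.
Eigenvector v = (-1,-2); generalized eigenvector w with (A-λI)w=v is (-1,-3).
General solution: e^(-2t)[c_1·v + c_2·(t·v + w)].
Applying x_1(0)=0, x_2(0)=2 gives c_1=2, c_2=-2.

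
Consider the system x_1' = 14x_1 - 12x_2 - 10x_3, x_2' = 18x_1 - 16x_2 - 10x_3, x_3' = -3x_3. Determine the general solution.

Coefficient matrix A = [[14, -12, -10], [18, -16, -10], [0, 0, -3]].
det(A - λI) = 0 gives eigenvalues λ = 2, -4, -3.
For λ=2: eigenvector (1,1,0).
For λ=-4: eigenvector (2,3,0).
For λ=-3: eigenvector (2,2,1).
General solution: K_1e^(2t)(1,1,0) + K_2e^(-4t)(2,3,0) + K_3e^(-3t)(2,2,1).

x_1(t) = K_1e^(2t) + 2K_2e^(-4t) + 2K_3e^(-3t), x_2(t) = K_1e^(2t) + 3K_2e^(-4t) + 2K_3e^(-3t), x_3(t) = K_3e^(-3t)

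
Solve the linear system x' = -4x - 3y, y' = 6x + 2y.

x(t) = C_1e^(-t)cos(3t) + C_2e^(-t)sin(3t), y(t) = C_1e^(-t)sin(3t) - C_1e^(-t)cos(3t) - C_2e^(-t)sin(3t) - C_2e^(-t)cos(3t)

Coefficient matrix A = [[-4, -3], [6, 2]].
Characteristic polynomial det(A - λI) = λ^2 + 2λ + 10 = 0.
Eigenvalues λ = -1 ± 3i (complex conjugate pair).
For λ=-1+3i: an eigenvector is (1,-1) - i(0,1) = (1, -1 - i).
A real fundamental pair from Re and Im of e^((-1+3i)t)v: X_1 = e^(-t)(cos(3t)·(1,-1) + sin(3t)·(0,1)), X_2 = e^(-t)(sin(3t)·(1,-1) - cos(3t)·(0,1)).
General solution: C_1X_1 + C_2X_2.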